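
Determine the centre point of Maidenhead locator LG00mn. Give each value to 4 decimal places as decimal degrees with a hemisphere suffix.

29.4375° S, 41.0417° E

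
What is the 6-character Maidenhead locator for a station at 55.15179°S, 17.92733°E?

Shift to the Maidenhead origin (180°W, 90°S): lon 197.9273, lat 34.8482.
Field: 197.9273/20 → 9 → J, 34.8482/10 → 3 → D; chars JD.
Square: 17.9273/2 → 8, 4.8482/1 → 4; chars 84.
Subsquare: 1.9273/0.0833333 → 23 → x, 0.8482/0.0416667 → 20 → u; chars xu.

JD84xu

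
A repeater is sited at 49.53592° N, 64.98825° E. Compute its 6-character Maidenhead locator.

MN29lm

Offset from 180°W / 90°S: lon 244.9882°, lat 139.5359°.
Field (20°×10°, letters A–R): lon ⌊244.9882/20⌋ = 12 → M; lat ⌊139.5359/10⌋ = 13 → N.
Square (2°×1°, digits 0–9): lon ⌊4.9882/2⌋ = 2; lat ⌊9.5359/1⌋ = 9.
Subsquare (5′×2.5′, letters a–x): lon ⌊0.9882/0.0833333⌋ = 11 → l; lat ⌊0.5359/0.0416667⌋ = 12 → m.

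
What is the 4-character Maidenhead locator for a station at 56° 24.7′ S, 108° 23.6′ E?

Add 180° to longitude and 90° to latitude: 288.39, 33.59.
Field: 288.39/20 → 14 → O, 33.59/10 → 3 → D; chars OD.
Square: 8.39/2 → 4, 3.59/1 → 3; chars 43.

OD43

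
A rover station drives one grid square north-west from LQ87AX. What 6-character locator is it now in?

LQ78xa

Longitude subsquare a = 0; −1 → -1, wraps to 23 = x, carry into square.
Longitude square 8; −1 → 7.
Latitude subsquare x = 23; +1 → 24, wraps to 0 = a, carry into square.
Latitude square 7; +1 → 8.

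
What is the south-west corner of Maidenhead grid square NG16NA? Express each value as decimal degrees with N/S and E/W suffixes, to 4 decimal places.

24.0000° S, 83.0833° E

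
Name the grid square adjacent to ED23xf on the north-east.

ED33ag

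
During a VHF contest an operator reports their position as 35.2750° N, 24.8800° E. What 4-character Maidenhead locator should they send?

KM25

Shift to the Maidenhead origin (180°W, 90°S): lon 204.88, lat 125.28.
Field (20°×10°, letters A–R): 204.88/20 → 10 → K, 125.28/10 → 12 → M; chars KM.
Square (2°×1°, digits 0–9): 4.88/2 → 2, 5.28/1 → 5; chars 25.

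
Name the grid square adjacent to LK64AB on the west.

Longitude subsquare a = 0; −1 → -1, wraps to 23 = x, carry into square.
Longitude square 6; −1 → 5.
The latitude characters are unchanged.

LK54xb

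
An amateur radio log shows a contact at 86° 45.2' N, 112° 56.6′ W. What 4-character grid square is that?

Offset from 180°W / 90°S: lon 67.06°, lat 176.75°.
Field: 67.06/20 → 3 → D, 176.75/10 → 17 → R; chars DR.
Square: 7.06/2 → 3, 6.75/1 → 6; chars 36.

DR36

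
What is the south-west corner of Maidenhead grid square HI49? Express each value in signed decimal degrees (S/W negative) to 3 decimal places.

-1.000, -32.000

Field H=7, I=8: +7·20° lon, +8·10° lat → SW at lon -40°, lat -10°.
Square 4, 9: +4·2° lon, +9·1° lat → SW at lon -32°, lat -1°.
latitude -1.000, longitude -32.000.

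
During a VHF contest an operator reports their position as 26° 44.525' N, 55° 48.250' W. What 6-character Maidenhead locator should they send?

GL26cr

Shift to the Maidenhead origin (180°W, 90°S): lon 124.1958, lat 116.7421.
Field (20°×10°, letters A–R): 124.1958/20 → 6 → G, 116.7421/10 → 11 → L; chars GL.
Square (2°×1°, digits 0–9): 4.1958/2 → 2, 6.7421/1 → 6; chars 26.
Subsquare (5′×2.5′, letters a–x): 0.1958/0.0833333 → 2 → c, 0.7421/0.0416667 → 17 → r; chars cr.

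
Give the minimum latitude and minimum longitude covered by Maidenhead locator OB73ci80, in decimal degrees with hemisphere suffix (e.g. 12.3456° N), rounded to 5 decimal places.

Field O=14, B=1: +14·20° lon, +1·10° lat → SW at lon 100°, lat -80°.
Square 7, 3: +7·2° lon, +3·1° lat → SW at lon 114°, lat -77°.
Subsquare c=2, i=8: +2·0.0833333° lon, +8·0.0416667° lat → SW at lon 114.167°, lat -76.6667°.
Extended square 8, 0: +8·0.00833333° lon, +0·0.00416667° lat → SW at lon 114.233°, lat -76.6667°.
latitude 76.66667° S, longitude 114.23333° E.

76.66667° S, 114.23333° E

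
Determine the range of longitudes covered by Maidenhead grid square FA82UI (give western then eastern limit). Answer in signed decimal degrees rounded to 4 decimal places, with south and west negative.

Field F=5, A=0: +5·20° lon, +0·10° lat → SW at lon -80°, lat -90°.
Square 8, 2: +8·2° lon, +2·1° lat → SW at lon -64°, lat -88°.
Subsquare u=20, i=8: +20·0.0833333° lon, +8·0.0416667° lat → SW at lon -62.3333°, lat -87.6667°.
Cell spans 0.0833333° lon × 0.0416667° lat.
west -62.3333, east -62.2500.

-62.3333, -62.2500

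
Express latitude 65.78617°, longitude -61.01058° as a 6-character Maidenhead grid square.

FP95ls

Offset from 180°W / 90°S: lon 118.9894°, lat 155.7862°.
Field: lon ⌊118.9894/20⌋ = 5 → F; lat ⌊155.7862/10⌋ = 15 → P.
Square: lon ⌊18.9894/2⌋ = 9; lat ⌊5.7862/1⌋ = 5.
Subsquare: lon ⌊0.9894/0.0833333⌋ = 11 → l; lat ⌊0.7862/0.0416667⌋ = 18 → s.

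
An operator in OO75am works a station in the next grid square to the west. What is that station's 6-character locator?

OO65xm

Longitude subsquare a = 0; −1 → -1, wraps to 23 = x, carry into square.
Longitude square 7; −1 → 6.
The latitude characters are unchanged.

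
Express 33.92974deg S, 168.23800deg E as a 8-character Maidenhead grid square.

Shift to the Maidenhead origin (180°W, 90°S): lon 348.23800, lat 56.07026.
Field: 348.23800/20 → 17 → R, 56.07026/10 → 5 → F; chars RF.
Square: 8.23800/2 → 4, 6.07026/1 → 6; chars 46.
Subsquare: 0.23800/0.0833333 → 2 → c, 0.07026/0.0416667 → 1 → b; chars cb.
Extended square: 0.07133/0.00833333 → 8, 0.02859/0.00416667 → 6; chars 86.

RF46cb86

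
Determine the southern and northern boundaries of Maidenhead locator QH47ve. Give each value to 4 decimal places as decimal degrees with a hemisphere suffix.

12.8333° S, 12.7917° S

Field Q=16, H=7: +16·20° lon, +7·10° lat → SW at lon 140°, lat -20°.
Square 4, 7: +4·2° lon, +7·1° lat → SW at lon 148°, lat -13°.
Subsquare v=21, e=4: +21·0.0833333° lon, +4·0.0416667° lat → SW at lon 149.75°, lat -12.8333°.
Cell spans 0.0833333° lon × 0.0416667° lat.
south 12.8333° S, north 12.7917° S.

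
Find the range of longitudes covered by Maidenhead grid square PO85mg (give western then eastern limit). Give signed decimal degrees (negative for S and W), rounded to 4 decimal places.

137.0000, 137.0833

Field P=15, O=14: +15·20° lon, +14·10° lat → SW at lon 120°, lat 50°.
Square 8, 5: +8·2° lon, +5·1° lat → SW at lon 136°, lat 55°.
Subsquare m=12, g=6: +12·0.0833333° lon, +6·0.0416667° lat → SW at lon 137°, lat 55.25°.
Cell spans 0.0833333° lon × 0.0416667° lat.
west 137.0000, east 137.0833.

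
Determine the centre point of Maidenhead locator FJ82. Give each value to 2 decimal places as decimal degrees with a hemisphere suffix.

Field F=5, J=9: +5·20° lon, +9·10° lat → SW at lon -80°, lat 0°.
Square 8, 2: +8·2° lon, +2·1° lat → SW at lon -64°, lat 2°.
Cell spans 2° lon × 1° lat. Centre is SW corner plus half of each.
latitude 2.50° N, longitude 63.00° W.

2.50° N, 63.00° W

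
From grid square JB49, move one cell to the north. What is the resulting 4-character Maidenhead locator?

Latitude square 9; +1 → 10, wraps to 0, carry into field.
Latitude field B = 1; +1 → 2 = C.
The longitude characters are unchanged.

JC40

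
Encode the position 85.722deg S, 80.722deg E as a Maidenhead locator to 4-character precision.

NA04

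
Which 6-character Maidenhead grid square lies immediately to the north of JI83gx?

JI84ga

Latitude subsquare x = 23; +1 → 24, wraps to 0 = a, carry into square.
Latitude square 3; +1 → 4.
The longitude characters are unchanged.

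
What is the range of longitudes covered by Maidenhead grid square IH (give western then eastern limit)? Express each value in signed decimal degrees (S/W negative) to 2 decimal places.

Field I=8, H=7: +8·20° lon, +7·10° lat → SW at lon -20°, lat -20°.
Cell spans 20° lon × 10° lat.
west -20.00, east 0.00.

-20.00, 0.00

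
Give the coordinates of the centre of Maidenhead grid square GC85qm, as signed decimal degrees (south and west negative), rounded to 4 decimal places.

Field G=6, C=2: +6·20° lon, +2·10° lat → SW at lon -60°, lat -70°.
Square 8, 5: +8·2° lon, +5·1° lat → SW at lon -44°, lat -65°.
Subsquare q=16, m=12: +16·0.0833333° lon, +12·0.0416667° lat → SW at lon -42.6667°, lat -64.5°.
Cell spans 0.0833333° lon × 0.0416667° lat. Centre is SW corner plus half of each.
latitude -64.4792, longitude -42.6250.

-64.4792, -42.6250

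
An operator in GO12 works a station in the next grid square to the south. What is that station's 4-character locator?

GO11

Latitude square 2; −1 → 1.
The longitude characters are unchanged.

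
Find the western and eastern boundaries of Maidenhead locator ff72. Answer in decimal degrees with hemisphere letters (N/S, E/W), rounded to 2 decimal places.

Field F=5, F=5: +5·20° lon, +5·10° lat → SW at lon -80°, lat -40°.
Square 7, 2: +7·2° lon, +2·1° lat → SW at lon -66°, lat -38°.
Cell spans 2° lon × 1° lat.
west 66.00° W, east 64.00° W.

66.00° W, 64.00° W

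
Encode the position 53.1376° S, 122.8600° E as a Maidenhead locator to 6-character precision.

PD16ku

Add 180° to longitude and 90° to latitude: 302.8600, 36.8624.
Field (20°×10°, letters A–R): lon ⌊302.8600/20⌋ = 15 → P; lat ⌊36.8624/10⌋ = 3 → D.
Square (2°×1°, digits 0–9): lon ⌊2.8600/2⌋ = 1; lat ⌊6.8624/1⌋ = 6.
Subsquare (5′×2.5′, letters a–x): lon ⌊0.8600/0.0833333⌋ = 10 → k; lat ⌊0.8624/0.0416667⌋ = 20 → u.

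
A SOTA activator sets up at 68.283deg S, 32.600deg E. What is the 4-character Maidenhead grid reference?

Add 180° to longitude and 90° to latitude: 212.60, 21.72.
Field: 212.60/20 → 10 → K, 21.72/10 → 2 → C; chars KC.
Square: 12.60/2 → 6, 1.72/1 → 1; chars 61.

KC61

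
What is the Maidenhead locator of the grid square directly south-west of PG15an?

Longitude subsquare a = 0; −1 → -1, wraps to 23 = x, carry into square.
Longitude square 1; −1 → 0.
Latitude subsquare n = 13; −1 → 12 = m.

PG05xm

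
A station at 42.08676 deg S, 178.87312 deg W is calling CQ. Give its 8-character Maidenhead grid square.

Offset from 180°W / 90°S: lon 1.12688°, lat 47.91324°.
Field (20°×10°, letters A–R): 1.12688/20 → 0 → A, 47.91324/10 → 4 → E; chars AE.
Square (2°×1°, digits 0–9): 1.12688/2 → 0, 7.91324/1 → 7; chars 07.
Subsquare (5′×2.5′, letters a–x): 1.12688/0.0833333 → 13 → n, 0.91324/0.0416667 → 21 → v; chars nv.
Extended square (30″×15″, digits 0–9): 0.04355/0.00833333 → 5, 0.03824/0.00416667 → 9; chars 59.

AE07nv59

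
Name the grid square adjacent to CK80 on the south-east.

Longitude square 8; +1 → 9.
Latitude square 0; −1 → -1, wraps to 9, carry into field.
Latitude field K = 10; −1 → 9 = J.

CJ99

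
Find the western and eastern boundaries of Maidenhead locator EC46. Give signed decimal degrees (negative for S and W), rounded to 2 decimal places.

Field E=4, C=2: +4·20° lon, +2·10° lat → SW at lon -100°, lat -70°.
Square 4, 6: +4·2° lon, +6·1° lat → SW at lon -92°, lat -64°.
Cell spans 2° lon × 1° lat.
west -92.00, east -90.00.

-92.00, -90.00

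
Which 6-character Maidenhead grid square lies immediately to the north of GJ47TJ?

Latitude subsquare j = 9; +1 → 10 = k.
The longitude characters are unchanged.

GJ47tk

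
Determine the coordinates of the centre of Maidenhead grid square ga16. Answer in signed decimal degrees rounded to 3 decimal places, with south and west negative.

-83.500, -57.000

Field G=6, A=0: +6·20° lon, +0·10° lat → SW at lon -60°, lat -90°.
Square 1, 6: +1·2° lon, +6·1° lat → SW at lon -58°, lat -84°.
Cell spans 2° lon × 1° lat. Centre is SW corner plus half of each.
latitude -83.500, longitude -57.000.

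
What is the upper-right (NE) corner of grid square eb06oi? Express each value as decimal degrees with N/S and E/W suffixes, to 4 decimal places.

Field E=4, B=1: +4·20° lon, +1·10° lat → SW at lon -100°, lat -80°.
Square 0, 6: +0·2° lon, +6·1° lat → SW at lon -100°, lat -74°.
Subsquare o=14, i=8: +14·0.0833333° lon, +8·0.0416667° lat → SW at lon -98.8333°, lat -73.6667°.
Cell spans 0.0833333° lon × 0.0416667° lat. NE corner is SW corner plus one full cell.
latitude 73.6250° S, longitude 98.7500° W.

73.6250° S, 98.7500° W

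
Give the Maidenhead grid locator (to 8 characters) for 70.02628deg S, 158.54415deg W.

BB09rx43

Offset from 180°W / 90°S: lon 21.45585°, lat 19.97372°.
Field (20°×10°, letters A–R): 21.45585/20 → 1 → B, 19.97372/10 → 1 → B; chars BB.
Square (2°×1°, digits 0–9): 1.45585/2 → 0, 9.97372/1 → 9; chars 09.
Subsquare (5′×2.5′, letters a–x): 1.45585/0.0833333 → 17 → r, 0.97372/0.0416667 → 23 → x; chars rx.
Extended square (30″×15″, digits 0–9): 0.03918/0.00833333 → 4, 0.01539/0.00416667 → 3; chars 43.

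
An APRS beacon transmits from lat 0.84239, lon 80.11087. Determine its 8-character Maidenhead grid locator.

NJ00bu32

Shift to the Maidenhead origin (180°W, 90°S): lon 260.11087, lat 90.84239.
Field: lon ⌊260.11087/20⌋ = 13 → N; lat ⌊90.84239/10⌋ = 9 → J.
Square: lon ⌊0.11087/2⌋ = 0; lat ⌊0.84239/1⌋ = 0.
Subsquare: lon ⌊0.11087/0.0833333⌋ = 1 → b; lat ⌊0.84239/0.0416667⌋ = 20 → u.
Extended square: lon ⌊0.02754/0.00833333⌋ = 3; lat ⌊0.00906/0.00416667⌋ = 2.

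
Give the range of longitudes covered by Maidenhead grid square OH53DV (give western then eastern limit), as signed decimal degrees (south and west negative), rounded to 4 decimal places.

110.2500, 110.3333

Field O=14, H=7: +14·20° lon, +7·10° lat → SW at lon 100°, lat -20°.
Square 5, 3: +5·2° lon, +3·1° lat → SW at lon 110°, lat -17°.
Subsquare d=3, v=21: +3·0.0833333° lon, +21·0.0416667° lat → SW at lon 110.25°, lat -16.125°.
Cell spans 0.0833333° lon × 0.0416667° lat.
west 110.2500, east 110.3333.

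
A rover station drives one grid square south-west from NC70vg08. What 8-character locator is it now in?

NC70ug97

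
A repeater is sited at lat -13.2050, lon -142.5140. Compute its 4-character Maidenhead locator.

Offset from 180°W / 90°S: lon 37.49°, lat 76.80°.
Field: lon ⌊37.49/20⌋ = 1 → B; lat ⌊76.80/10⌋ = 7 → H.
Square: lon ⌊17.49/2⌋ = 8; lat ⌊6.80/1⌋ = 6.

BH86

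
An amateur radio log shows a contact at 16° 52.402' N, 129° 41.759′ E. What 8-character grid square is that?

PK46uu39

Shift to the Maidenhead origin (180°W, 90°S): lon 309.69598, lat 106.87337.
Field: lon ⌊309.69598/20⌋ = 15 → P; lat ⌊106.87337/10⌋ = 10 → K.
Square: lon ⌊9.69598/2⌋ = 4; lat ⌊6.87337/1⌋ = 6.
Subsquare: lon ⌊1.69598/0.0833333⌋ = 20 → u; lat ⌊0.87337/0.0416667⌋ = 20 → u.
Extended square: lon ⌊0.02932/0.00833333⌋ = 3; lat ⌊0.04003/0.00416667⌋ = 9.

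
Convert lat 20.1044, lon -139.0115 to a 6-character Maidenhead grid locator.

Offset from 180°W / 90°S: lon 40.9885°, lat 110.1044°.
Field: lon ⌊40.9885/20⌋ = 2 → C; lat ⌊110.1044/10⌋ = 11 → L.
Square: lon ⌊0.9885/2⌋ = 0; lat ⌊0.1044/1⌋ = 0.
Subsquare: lon ⌊0.9885/0.0833333⌋ = 11 → l; lat ⌊0.1044/0.0416667⌋ = 2 → c.

CL00lc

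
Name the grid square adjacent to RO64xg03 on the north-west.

Longitude extended square 0; −1 → -1, wraps to 9, carry into subsquare.
Longitude subsquare x = 23; −1 → 22 = w.
Latitude extended square 3; +1 → 4.

RO64wg94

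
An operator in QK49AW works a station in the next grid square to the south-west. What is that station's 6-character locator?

QK39xv

Longitude subsquare a = 0; −1 → -1, wraps to 23 = x, carry into square.
Longitude square 4; −1 → 3.
Latitude subsquare w = 22; −1 → 21 = v.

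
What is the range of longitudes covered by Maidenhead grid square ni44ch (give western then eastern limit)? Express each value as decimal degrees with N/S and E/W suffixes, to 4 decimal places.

88.1667° E, 88.2500° E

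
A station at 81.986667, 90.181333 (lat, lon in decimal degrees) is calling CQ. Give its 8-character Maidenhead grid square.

NR51cx16

Shift to the Maidenhead origin (180°W, 90°S): lon 270.18133, lat 171.98667.
Field: 270.18133/20 → 13 → N, 171.98667/10 → 17 → R; chars NR.
Square: 10.18133/2 → 5, 1.98667/1 → 1; chars 51.
Subsquare: 0.18133/0.0833333 → 2 → c, 0.98667/0.0416667 → 23 → x; chars cx.
Extended square: 0.01467/0.00833333 → 1, 0.02833/0.00416667 → 6; chars 16.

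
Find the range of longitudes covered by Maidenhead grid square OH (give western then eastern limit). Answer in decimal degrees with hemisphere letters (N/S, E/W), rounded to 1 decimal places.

100.0° E, 120.0° E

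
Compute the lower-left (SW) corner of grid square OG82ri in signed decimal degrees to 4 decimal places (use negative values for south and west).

Field O=14, G=6: +14·20° lon, +6·10° lat → SW at lon 100°, lat -30°.
Square 8, 2: +8·2° lon, +2·1° lat → SW at lon 116°, lat -28°.
Subsquare r=17, i=8: +17·0.0833333° lon, +8·0.0416667° lat → SW at lon 117.417°, lat -27.6667°.
latitude -27.6667, longitude 117.4167.

-27.6667, 117.4167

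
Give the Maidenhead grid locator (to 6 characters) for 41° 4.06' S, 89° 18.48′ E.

NE48pw

Add 180° to longitude and 90° to latitude: 269.3080, 48.9323.
Field: 269.3080/20 → 13 → N, 48.9323/10 → 4 → E; chars NE.
Square: 9.3080/2 → 4, 8.9323/1 → 8; chars 48.
Subsquare: 1.3080/0.0833333 → 15 → p, 0.9323/0.0416667 → 22 → w; chars pw.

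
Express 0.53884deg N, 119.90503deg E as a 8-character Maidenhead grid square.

OJ90wm89

Offset from 180°W / 90°S: lon 299.90503°, lat 90.53884°.
Field: lon ⌊299.90503/20⌋ = 14 → O; lat ⌊90.53884/10⌋ = 9 → J.
Square: lon ⌊19.90503/2⌋ = 9; lat ⌊0.53884/1⌋ = 0.
Subsquare: lon ⌊1.90503/0.0833333⌋ = 22 → w; lat ⌊0.53884/0.0416667⌋ = 12 → m.
Extended square: lon ⌊0.07170/0.00833333⌋ = 8; lat ⌊0.03884/0.00416667⌋ = 9.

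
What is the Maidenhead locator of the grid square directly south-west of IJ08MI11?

IJ08mi00

Longitude extended square 1; −1 → 0.
Latitude extended square 1; −1 → 0.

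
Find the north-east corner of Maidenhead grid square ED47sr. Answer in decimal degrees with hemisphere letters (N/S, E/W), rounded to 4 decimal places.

Field E=4, D=3: +4·20° lon, +3·10° lat → SW at lon -100°, lat -60°.
Square 4, 7: +4·2° lon, +7·1° lat → SW at lon -92°, lat -53°.
Subsquare s=18, r=17: +18·0.0833333° lon, +17·0.0416667° lat → SW at lon -90.5°, lat -52.2917°.
Cell spans 0.0833333° lon × 0.0416667° lat. NE corner is SW corner plus one full cell.
latitude 52.2500° S, longitude 90.4167° W.

52.2500° S, 90.4167° W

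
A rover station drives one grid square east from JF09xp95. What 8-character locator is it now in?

Longitude extended square 9; +1 → 10, wraps to 0, carry into subsquare.
Longitude subsquare x = 23; +1 → 24, wraps to 0 = a, carry into square.
Longitude square 0; +1 → 1.
The latitude characters are unchanged.

JF19ap05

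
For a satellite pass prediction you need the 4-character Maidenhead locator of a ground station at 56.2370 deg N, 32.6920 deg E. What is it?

KO66

Add 180° to longitude and 90° to latitude: 212.69, 146.24.
Field: lon ⌊212.69/20⌋ = 10 → K; lat ⌊146.24/10⌋ = 14 → O.
Square: lon ⌊12.69/2⌋ = 6; lat ⌊6.24/1⌋ = 6.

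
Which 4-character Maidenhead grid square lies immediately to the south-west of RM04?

QM93

Longitude square 0; −1 → -1, wraps to 9, carry into field.
Longitude field R = 17; −1 → 16 = Q.
Latitude square 4; −1 → 3.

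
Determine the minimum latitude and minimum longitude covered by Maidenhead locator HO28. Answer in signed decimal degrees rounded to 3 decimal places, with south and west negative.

Field H=7, O=14: +7·20° lon, +14·10° lat → SW at lon -40°, lat 50°.
Square 2, 8: +2·2° lon, +8·1° lat → SW at lon -36°, lat 58°.
latitude 58.000, longitude -36.000.

58.000, -36.000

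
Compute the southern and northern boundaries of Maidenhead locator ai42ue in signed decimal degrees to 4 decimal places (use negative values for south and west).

Field A=0, I=8: +0·20° lon, +8·10° lat → SW at lon -180°, lat -10°.
Square 4, 2: +4·2° lon, +2·1° lat → SW at lon -172°, lat -8°.
Subsquare u=20, e=4: +20·0.0833333° lon, +4·0.0416667° lat → SW at lon -170.333°, lat -7.83333°.
Cell spans 0.0833333° lon × 0.0416667° lat.
south -7.8333, north -7.7917.

-7.8333, -7.7917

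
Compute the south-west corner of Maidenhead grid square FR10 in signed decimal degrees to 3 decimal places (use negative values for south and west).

80.000, -78.000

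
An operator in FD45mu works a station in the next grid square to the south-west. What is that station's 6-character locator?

FD45lt

Longitude subsquare m = 12; −1 → 11 = l.
Latitude subsquare u = 20; −1 → 19 = t.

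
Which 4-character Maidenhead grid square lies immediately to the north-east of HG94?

IG05

Longitude square 9; +1 → 10, wraps to 0, carry into field.
Longitude field H = 7; +1 → 8 = I.
Latitude square 4; +1 → 5.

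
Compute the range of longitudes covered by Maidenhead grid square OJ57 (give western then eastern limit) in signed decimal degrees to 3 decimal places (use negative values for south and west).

Field O=14, J=9: +14·20° lon, +9·10° lat → SW at lon 100°, lat 0°.
Square 5, 7: +5·2° lon, +7·1° lat → SW at lon 110°, lat 7°.
Cell spans 2° lon × 1° lat.
west 110.000, east 112.000.

110.000, 112.000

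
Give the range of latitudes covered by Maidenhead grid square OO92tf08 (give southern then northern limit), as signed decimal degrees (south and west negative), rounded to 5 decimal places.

52.24167, 52.24583

Field O=14, O=14: +14·20° lon, +14·10° lat → SW at lon 100°, lat 50°.
Square 9, 2: +9·2° lon, +2·1° lat → SW at lon 118°, lat 52°.
Subsquare t=19, f=5: +19·0.0833333° lon, +5·0.0416667° lat → SW at lon 119.583°, lat 52.2083°.
Extended square 0, 8: +0·0.00833333° lon, +8·0.00416667° lat → SW at lon 119.583°, lat 52.2417°.
Cell spans 0.00833333° lon × 0.00416667° lat.
south 52.24167, north 52.24583.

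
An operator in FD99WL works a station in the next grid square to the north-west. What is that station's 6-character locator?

FD99vm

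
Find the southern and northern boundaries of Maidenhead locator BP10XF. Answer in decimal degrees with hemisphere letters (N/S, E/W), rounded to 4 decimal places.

60.2083° N, 60.2500° N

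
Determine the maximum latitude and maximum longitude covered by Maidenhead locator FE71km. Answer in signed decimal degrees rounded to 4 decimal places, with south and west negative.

-48.4583, -65.0833

Field F=5, E=4: +5·20° lon, +4·10° lat → SW at lon -80°, lat -50°.
Square 7, 1: +7·2° lon, +1·1° lat → SW at lon -66°, lat -49°.
Subsquare k=10, m=12: +10·0.0833333° lon, +12·0.0416667° lat → SW at lon -65.1667°, lat -48.5°.
Cell spans 0.0833333° lon × 0.0416667° lat. NE corner is SW corner plus one full cell.
latitude -48.4583, longitude -65.0833.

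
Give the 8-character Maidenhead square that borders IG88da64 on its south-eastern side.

IG88da73

Longitude extended square 6; +1 → 7.
Latitude extended square 4; −1 → 3.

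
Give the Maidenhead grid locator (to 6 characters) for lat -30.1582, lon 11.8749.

Offset from 180°W / 90°S: lon 191.8749°, lat 59.8418°.
Field (20°×10°, letters A–R): lon ⌊191.8749/20⌋ = 9 → J; lat ⌊59.8418/10⌋ = 5 → F.
Square (2°×1°, digits 0–9): lon ⌊11.8749/2⌋ = 5; lat ⌊9.8418/1⌋ = 9.
Subsquare (5′×2.5′, letters a–x): lon ⌊1.8749/0.0833333⌋ = 22 → w; lat ⌊0.8418/0.0416667⌋ = 20 → u.

JF59wu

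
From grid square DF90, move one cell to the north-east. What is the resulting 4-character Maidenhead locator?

Longitude square 9; +1 → 10, wraps to 0, carry into field.
Longitude field D = 3; +1 → 4 = E.
Latitude square 0; +1 → 1.

EF01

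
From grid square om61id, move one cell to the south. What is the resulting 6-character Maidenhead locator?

Latitude subsquare d = 3; −1 → 2 = c.
The longitude characters are unchanged.

OM61ic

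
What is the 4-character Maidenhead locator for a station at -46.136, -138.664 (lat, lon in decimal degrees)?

Add 180° to longitude and 90° to latitude: 41.34, 43.86.
Field: 41.34/20 → 2 → C, 43.86/10 → 4 → E; chars CE.
Square: 1.34/2 → 0, 3.86/1 → 3; chars 03.

CE03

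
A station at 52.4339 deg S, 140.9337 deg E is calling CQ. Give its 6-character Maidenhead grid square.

Add 180° to longitude and 90° to latitude: 320.9337, 37.5661.
Field: lon ⌊320.9337/20⌋ = 16 → Q; lat ⌊37.5661/10⌋ = 3 → D.
Square: lon ⌊0.9337/2⌋ = 0; lat ⌊7.5661/1⌋ = 7.
Subsquare: lon ⌊0.9337/0.0833333⌋ = 11 → l; lat ⌊0.5661/0.0416667⌋ = 13 → n.

QD07ln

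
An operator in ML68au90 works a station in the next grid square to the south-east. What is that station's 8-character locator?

Longitude extended square 9; +1 → 10, wraps to 0, carry into subsquare.
Longitude subsquare a = 0; +1 → 1 = b.
Latitude extended square 0; −1 → -1, wraps to 9, carry into subsquare.
Latitude subsquare u = 20; −1 → 19 = t.

ML68bt09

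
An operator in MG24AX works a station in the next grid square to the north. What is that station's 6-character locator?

MG25aa

Latitude subsquare x = 23; +1 → 24, wraps to 0 = a, carry into square.
Latitude square 4; +1 → 5.
The longitude characters are unchanged.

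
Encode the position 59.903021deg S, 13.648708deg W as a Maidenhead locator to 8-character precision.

Offset from 180°W / 90°S: lon 166.35129°, lat 30.09698°.
Field: lon ⌊166.35129/20⌋ = 8 → I; lat ⌊30.09698/10⌋ = 3 → D.
Square: lon ⌊6.35129/2⌋ = 3; lat ⌊0.09698/1⌋ = 0.
Subsquare: lon ⌊0.35129/0.0833333⌋ = 4 → e; lat ⌊0.09698/0.0416667⌋ = 2 → c.
Extended square: lon ⌊0.01796/0.00833333⌋ = 2; lat ⌊0.01365/0.00416667⌋ = 3.

ID30ec23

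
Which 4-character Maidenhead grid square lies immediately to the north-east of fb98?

GB09

Longitude square 9; +1 → 10, wraps to 0, carry into field.
Longitude field F = 5; +1 → 6 = G.
Latitude square 8; +1 → 9.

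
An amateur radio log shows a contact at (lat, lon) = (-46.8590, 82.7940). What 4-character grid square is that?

NE13

Offset from 180°W / 90°S: lon 262.79°, lat 43.14°.
Field: 262.79/20 → 13 → N, 43.14/10 → 4 → E; chars NE.
Square: 2.79/2 → 1, 3.14/1 → 3; chars 13.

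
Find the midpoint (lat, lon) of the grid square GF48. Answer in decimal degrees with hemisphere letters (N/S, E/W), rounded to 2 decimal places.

Field G=6, F=5: +6·20° lon, +5·10° lat → SW at lon -60°, lat -40°.
Square 4, 8: +4·2° lon, +8·1° lat → SW at lon -52°, lat -32°.
Cell spans 2° lon × 1° lat. Centre is SW corner plus half of each.
latitude 31.50° S, longitude 51.00° W.

31.50° S, 51.00° W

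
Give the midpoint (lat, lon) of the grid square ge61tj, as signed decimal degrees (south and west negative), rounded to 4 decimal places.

Field G=6, E=4: +6·20° lon, +4·10° lat → SW at lon -60°, lat -50°.
Square 6, 1: +6·2° lon, +1·1° lat → SW at lon -48°, lat -49°.
Subsquare t=19, j=9: +19·0.0833333° lon, +9·0.0416667° lat → SW at lon -46.4167°, lat -48.625°.
Cell spans 0.0833333° lon × 0.0416667° lat. Centre is SW corner plus half of each.
latitude -48.6042, longitude -46.3750.

-48.6042, -46.3750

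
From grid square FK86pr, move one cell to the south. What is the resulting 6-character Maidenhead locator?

Latitude subsquare r = 17; −1 → 16 = q.
The longitude characters are unchanged.

FK86pq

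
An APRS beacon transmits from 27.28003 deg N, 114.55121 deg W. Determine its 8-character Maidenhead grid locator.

Shift to the Maidenhead origin (180°W, 90°S): lon 65.44879, lat 117.28003.
Field: 65.44879/20 → 3 → D, 117.28003/10 → 11 → L; chars DL.
Square: 5.44879/2 → 2, 7.28003/1 → 7; chars 27.
Subsquare: 1.44879/0.0833333 → 17 → r, 0.28003/0.0416667 → 6 → g; chars rg.
Extended square: 0.03212/0.00833333 → 3, 0.03003/0.00416667 → 7; chars 37.

DL27rg37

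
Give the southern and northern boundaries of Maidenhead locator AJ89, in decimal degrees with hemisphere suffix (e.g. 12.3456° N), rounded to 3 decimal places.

Field A=0, J=9: +0·20° lon, +9·10° lat → SW at lon -180°, lat 0°.
Square 8, 9: +8·2° lon, +9·1° lat → SW at lon -164°, lat 9°.
Cell spans 2° lon × 1° lat.
south 9.000° N, north 10.000° N.

9.000° N, 10.000° N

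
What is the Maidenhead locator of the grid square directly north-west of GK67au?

Longitude subsquare a = 0; −1 → -1, wraps to 23 = x, carry into square.
Longitude square 6; −1 → 5.
Latitude subsquare u = 20; +1 → 21 = v.

GK57xv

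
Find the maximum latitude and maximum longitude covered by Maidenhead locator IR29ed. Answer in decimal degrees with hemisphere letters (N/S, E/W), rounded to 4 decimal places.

89.1667° N, 15.5833° W

Field I=8, R=17: +8·20° lon, +17·10° lat → SW at lon -20°, lat 80°.
Square 2, 9: +2·2° lon, +9·1° lat → SW at lon -16°, lat 89°.
Subsquare e=4, d=3: +4·0.0833333° lon, +3·0.0416667° lat → SW at lon -15.6667°, lat 89.125°.
Cell spans 0.0833333° lon × 0.0416667° lat. NE corner is SW corner plus one full cell.
latitude 89.1667° N, longitude 15.5833° W.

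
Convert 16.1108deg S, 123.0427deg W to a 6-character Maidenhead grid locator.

Add 180° to longitude and 90° to latitude: 56.9573, 73.8892.
Field: lon ⌊56.9573/20⌋ = 2 → C; lat ⌊73.8892/10⌋ = 7 → H.
Square: lon ⌊16.9573/2⌋ = 8; lat ⌊3.8892/1⌋ = 3.
Subsquare: lon ⌊0.9573/0.0833333⌋ = 11 → l; lat ⌊0.8892/0.0416667⌋ = 21 → v.

CH83lv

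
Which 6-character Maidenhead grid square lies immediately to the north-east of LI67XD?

LI77ae

Longitude subsquare x = 23; +1 → 24, wraps to 0 = a, carry into square.
Longitude square 6; +1 → 7.
Latitude subsquare d = 3; +1 → 4 = e.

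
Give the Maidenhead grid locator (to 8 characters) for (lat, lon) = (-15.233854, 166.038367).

RH34as43

Shift to the Maidenhead origin (180°W, 90°S): lon 346.03837, lat 74.76615.
Field: 346.03837/20 → 17 → R, 74.76615/10 → 7 → H; chars RH.
Square: 6.03837/2 → 3, 4.76615/1 → 4; chars 34.
Subsquare: 0.03837/0.0833333 → 0 → a, 0.76615/0.0416667 → 18 → s; chars as.
Extended square: 0.03837/0.00833333 → 4, 0.01615/0.00416667 → 3; chars 43.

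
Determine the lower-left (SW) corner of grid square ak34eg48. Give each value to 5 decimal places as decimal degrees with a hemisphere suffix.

Field A=0, K=10: +0·20° lon, +10·10° lat → SW at lon -180°, lat 10°.
Square 3, 4: +3·2° lon, +4·1° lat → SW at lon -174°, lat 14°.
Subsquare e=4, g=6: +4·0.0833333° lon, +6·0.0416667° lat → SW at lon -173.667°, lat 14.25°.
Extended square 4, 8: +4·0.00833333° lon, +8·0.00416667° lat → SW at lon -173.633°, lat 14.2833°.
latitude 14.28333° N, longitude 173.63333° W.

14.28333° N, 173.63333° W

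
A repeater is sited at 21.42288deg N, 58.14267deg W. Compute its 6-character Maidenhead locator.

GL01wk

Add 180° to longitude and 90° to latitude: 121.8573, 111.4229.
Field: 121.8573/20 → 6 → G, 111.4229/10 → 11 → L; chars GL.
Square: 1.8573/2 → 0, 1.4229/1 → 1; chars 01.
Subsquare: 1.8573/0.0833333 → 22 → w, 0.4229/0.0416667 → 10 → k; chars wk.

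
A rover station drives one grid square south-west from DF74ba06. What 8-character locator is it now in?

Longitude extended square 0; −1 → -1, wraps to 9, carry into subsquare.
Longitude subsquare b = 1; −1 → 0 = a.
Latitude extended square 6; −1 → 5.

DF74aa95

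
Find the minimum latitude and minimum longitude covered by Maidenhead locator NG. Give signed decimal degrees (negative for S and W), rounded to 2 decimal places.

-30.00, 80.00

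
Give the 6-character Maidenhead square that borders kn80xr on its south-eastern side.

KN90aq

Longitude subsquare x = 23; +1 → 24, wraps to 0 = a, carry into square.
Longitude square 8; +1 → 9.
Latitude subsquare r = 17; −1 → 16 = q.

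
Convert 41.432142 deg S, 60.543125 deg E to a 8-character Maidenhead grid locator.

Add 180° to longitude and 90° to latitude: 240.54313, 48.56786.
Field: lon ⌊240.54313/20⌋ = 12 → M; lat ⌊48.56786/10⌋ = 4 → E.
Square: lon ⌊0.54313/2⌋ = 0; lat ⌊8.56786/1⌋ = 8.
Subsquare: lon ⌊0.54313/0.0833333⌋ = 6 → g; lat ⌊0.56786/0.0416667⌋ = 13 → n.
Extended square: lon ⌊0.04313/0.00833333⌋ = 5; lat ⌊0.02619/0.00416667⌋ = 6.

ME08gn56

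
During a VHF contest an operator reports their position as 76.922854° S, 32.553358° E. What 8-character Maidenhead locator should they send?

KB63gb68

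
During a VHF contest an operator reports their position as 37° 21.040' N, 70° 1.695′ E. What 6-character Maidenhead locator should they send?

MM57ai

Add 180° to longitude and 90° to latitude: 250.0283, 127.3507.
Field: lon ⌊250.0283/20⌋ = 12 → M; lat ⌊127.3507/10⌋ = 12 → M.
Square: lon ⌊10.0283/2⌋ = 5; lat ⌊7.3507/1⌋ = 7.
Subsquare: lon ⌊0.0283/0.0833333⌋ = 0 → a; lat ⌊0.3507/0.0416667⌋ = 8 → i.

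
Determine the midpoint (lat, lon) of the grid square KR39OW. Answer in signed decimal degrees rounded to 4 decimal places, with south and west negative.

89.9375, 27.2083

Field K=10, R=17: +10·20° lon, +17·10° lat → SW at lon 20°, lat 80°.
Square 3, 9: +3·2° lon, +9·1° lat → SW at lon 26°, lat 89°.
Subsquare o=14, w=22: +14·0.0833333° lon, +22·0.0416667° lat → SW at lon 27.1667°, lat 89.9167°.
Cell spans 0.0833333° lon × 0.0416667° lat. Centre is SW corner plus half of each.
latitude 89.9375, longitude 27.2083.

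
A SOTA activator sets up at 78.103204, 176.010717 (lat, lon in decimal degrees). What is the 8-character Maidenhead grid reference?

RQ88ac14

Shift to the Maidenhead origin (180°W, 90°S): lon 356.01072, lat 168.10320.
Field: 356.01072/20 → 17 → R, 168.10320/10 → 16 → Q; chars RQ.
Square: 16.01072/2 → 8, 8.10320/1 → 8; chars 88.
Subsquare: 0.01072/0.0833333 → 0 → a, 0.10320/0.0416667 → 2 → c; chars ac.
Extended square: 0.01072/0.00833333 → 1, 0.01987/0.00416667 → 4; chars 14.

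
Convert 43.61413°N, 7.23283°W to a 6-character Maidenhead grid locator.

IN63jo

Add 180° to longitude and 90° to latitude: 172.7672, 133.6141.
Field: 172.7672/20 → 8 → I, 133.6141/10 → 13 → N; chars IN.
Square: 12.7672/2 → 6, 3.6141/1 → 3; chars 63.
Subsquare: 0.7672/0.0833333 → 9 → j, 0.6141/0.0416667 → 14 → o; chars jo.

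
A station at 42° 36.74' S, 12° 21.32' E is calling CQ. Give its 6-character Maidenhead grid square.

Add 180° to longitude and 90° to latitude: 192.3553, 47.3877.
Field: 192.3553/20 → 9 → J, 47.3877/10 → 4 → E; chars JE.
Square: 12.3553/2 → 6, 7.3877/1 → 7; chars 67.
Subsquare: 0.3553/0.0833333 → 4 → e, 0.3877/0.0416667 → 9 → j; chars ej.

JE67ej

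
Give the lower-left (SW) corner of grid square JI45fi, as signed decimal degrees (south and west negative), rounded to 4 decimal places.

Field J=9, I=8: +9·20° lon, +8·10° lat → SW at lon 0°, lat -10°.
Square 4, 5: +4·2° lon, +5·1° lat → SW at lon 8°, lat -5°.
Subsquare f=5, i=8: +5·0.0833333° lon, +8·0.0416667° lat → SW at lon 8.41667°, lat -4.66667°.
latitude -4.6667, longitude 8.4167.

-4.6667, 8.4167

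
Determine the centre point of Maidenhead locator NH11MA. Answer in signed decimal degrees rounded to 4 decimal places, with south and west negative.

Field N=13, H=7: +13·20° lon, +7·10° lat → SW at lon 80°, lat -20°.
Square 1, 1: +1·2° lon, +1·1° lat → SW at lon 82°, lat -19°.
Subsquare m=12, a=0: +12·0.0833333° lon, +0·0.0416667° lat → SW at lon 83°, lat -19°.
Cell spans 0.0833333° lon × 0.0416667° lat. Centre is SW corner plus half of each.
latitude -18.9792, longitude 83.0417.

-18.9792, 83.0417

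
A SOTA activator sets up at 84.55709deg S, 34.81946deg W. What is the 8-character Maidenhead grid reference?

HA25ok16

Shift to the Maidenhead origin (180°W, 90°S): lon 145.18054, lat 5.44291.
Field: 145.18054/20 → 7 → H, 5.44291/10 → 0 → A; chars HA.
Square: 5.18054/2 → 2, 5.44291/1 → 5; chars 25.
Subsquare: 1.18054/0.0833333 → 14 → o, 0.44291/0.0416667 → 10 → k; chars ok.
Extended square: 0.01387/0.00833333 → 1, 0.02624/0.00416667 → 6; chars 16.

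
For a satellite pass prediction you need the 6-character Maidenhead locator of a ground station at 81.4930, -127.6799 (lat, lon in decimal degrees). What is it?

Shift to the Maidenhead origin (180°W, 90°S): lon 52.3201, lat 171.4930.
Field: 52.3201/20 → 2 → C, 171.4930/10 → 17 → R; chars CR.
Square: 12.3201/2 → 6, 1.4930/1 → 1; chars 61.
Subsquare: 0.3201/0.0833333 → 3 → d, 0.4930/0.0416667 → 11 → l; chars dl.

CR61dl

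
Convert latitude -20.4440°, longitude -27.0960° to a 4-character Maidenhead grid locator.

Offset from 180°W / 90°S: lon 152.90°, lat 69.56°.
Field: lon ⌊152.90/20⌋ = 7 → H; lat ⌊69.56/10⌋ = 6 → G.
Square: lon ⌊12.90/2⌋ = 6; lat ⌊9.56/1⌋ = 9.

HG69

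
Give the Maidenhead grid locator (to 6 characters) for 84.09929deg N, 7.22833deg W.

IR64jc

Offset from 180°W / 90°S: lon 172.7717°, lat 174.0993°.
Field: 172.7717/20 → 8 → I, 174.0993/10 → 17 → R; chars IR.
Square: 12.7717/2 → 6, 4.0993/1 → 4; chars 64.
Subsquare: 0.7717/0.0833333 → 9 → j, 0.0993/0.0416667 → 2 → c; chars jc.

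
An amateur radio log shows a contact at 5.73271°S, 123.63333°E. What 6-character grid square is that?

Offset from 180°W / 90°S: lon 303.6333°, lat 84.2673°.
Field: lon ⌊303.6333/20⌋ = 15 → P; lat ⌊84.2673/10⌋ = 8 → I.
Square: lon ⌊3.6333/2⌋ = 1; lat ⌊4.2673/1⌋ = 4.
Subsquare: lon ⌊1.6333/0.0833333⌋ = 19 → t; lat ⌊0.2673/0.0416667⌋ = 6 → g.

PI14tg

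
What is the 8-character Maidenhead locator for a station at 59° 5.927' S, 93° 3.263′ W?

Offset from 180°W / 90°S: lon 86.94562°, lat 30.90122°.
Field: 86.94562/20 → 4 → E, 30.90122/10 → 3 → D; chars ED.
Square: 6.94562/2 → 3, 0.90122/1 → 0; chars 30.
Subsquare: 0.94562/0.0833333 → 11 → l, 0.90122/0.0416667 → 21 → v; chars lv.
Extended square: 0.02895/0.00833333 → 3, 0.02622/0.00416667 → 6; chars 36.

ED30lv36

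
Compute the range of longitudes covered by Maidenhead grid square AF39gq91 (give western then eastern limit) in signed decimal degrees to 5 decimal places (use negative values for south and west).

-173.42500, -173.41667

Field A=0, F=5: +0·20° lon, +5·10° lat → SW at lon -180°, lat -40°.
Square 3, 9: +3·2° lon, +9·1° lat → SW at lon -174°, lat -31°.
Subsquare g=6, q=16: +6·0.0833333° lon, +16·0.0416667° lat → SW at lon -173.5°, lat -30.3333°.
Extended square 9, 1: +9·0.00833333° lon, +1·0.00416667° lat → SW at lon -173.425°, lat -30.3292°.
Cell spans 0.00833333° lon × 0.00416667° lat.
west -173.42500, east -173.41667.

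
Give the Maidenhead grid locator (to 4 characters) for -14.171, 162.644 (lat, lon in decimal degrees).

Add 180° to longitude and 90° to latitude: 342.64, 75.83.
Field: lon ⌊342.64/20⌋ = 17 → R; lat ⌊75.83/10⌋ = 7 → H.
Square: lon ⌊2.64/2⌋ = 1; lat ⌊5.83/1⌋ = 5.

RH15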